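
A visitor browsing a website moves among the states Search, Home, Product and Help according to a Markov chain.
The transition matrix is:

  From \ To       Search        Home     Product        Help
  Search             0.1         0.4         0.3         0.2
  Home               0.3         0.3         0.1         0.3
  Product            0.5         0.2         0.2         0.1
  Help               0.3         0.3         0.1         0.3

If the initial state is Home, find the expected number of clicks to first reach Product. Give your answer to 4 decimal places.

6.6667

Let t(s) be the expected number of clicks to first reach Product from state s, with t(Product) = 0. Conditioning on the first click:
t(Search) = 1 + 0.1·t(Search) + 0.4·t(Home) + 0.2·t(Help)
t(Home) = 1 + 0.3·t(Search) + 0.3·t(Home) + 0.3·t(Help)
t(Help) = 1 + 0.3·t(Search) + 0.3·t(Home) + 0.3·t(Help)
Solving: t(Search) = 5.5556, t(Home) = 6.6667, t(Help) = 6.6667.
Expected clicks from Home to Product: 6.6667.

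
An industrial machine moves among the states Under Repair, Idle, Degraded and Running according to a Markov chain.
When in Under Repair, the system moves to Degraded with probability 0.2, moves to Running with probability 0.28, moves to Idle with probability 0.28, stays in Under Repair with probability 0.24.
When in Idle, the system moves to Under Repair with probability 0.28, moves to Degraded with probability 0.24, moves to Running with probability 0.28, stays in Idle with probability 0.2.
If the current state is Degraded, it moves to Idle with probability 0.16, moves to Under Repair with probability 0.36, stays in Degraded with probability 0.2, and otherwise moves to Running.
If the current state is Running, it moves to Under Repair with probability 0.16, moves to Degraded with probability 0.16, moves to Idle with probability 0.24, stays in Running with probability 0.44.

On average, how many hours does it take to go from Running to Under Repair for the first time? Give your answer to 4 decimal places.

4.4857

Let t(s) be the expected number of hours to first reach Under Repair from state s, with t(Under Repair) = 0. Conditioning on the first hour:
t(Idle) = 1 + 0.2·t(Idle) + 0.24·t(Degraded) + 0.28·t(Running)
t(Degraded) = 1 + 0.16·t(Idle) + 0.2·t(Degraded) + 0.28·t(Running)
t(Running) = 1 + 0.24·t(Idle) + 0.16·t(Degraded) + 0.44·t(Running)
Solving: t(Idle) = 3.9000, t(Degraded) = 3.6000, t(Running) = 4.4857.
Expected hours from Running to Under Repair: 4.4857.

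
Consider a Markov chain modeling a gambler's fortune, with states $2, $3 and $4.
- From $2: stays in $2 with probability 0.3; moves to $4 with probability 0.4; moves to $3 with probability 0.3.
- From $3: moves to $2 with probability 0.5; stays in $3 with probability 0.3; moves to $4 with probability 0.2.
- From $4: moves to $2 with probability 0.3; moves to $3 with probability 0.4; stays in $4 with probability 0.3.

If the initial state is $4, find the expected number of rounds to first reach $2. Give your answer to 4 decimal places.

2.6829

Let t(s) be the expected number of rounds to first reach $2 from state s, with t($2) = 0. Conditioning on the first round:
t($3) = 1 + 0.3·t($3) + 0.2·t($4)
t($4) = 1 + 0.4·t($3) + 0.3·t($4)
Solving: t($3) = 2.1951, t($4) = 2.6829.
Expected rounds from $4 to $2: 2.6829.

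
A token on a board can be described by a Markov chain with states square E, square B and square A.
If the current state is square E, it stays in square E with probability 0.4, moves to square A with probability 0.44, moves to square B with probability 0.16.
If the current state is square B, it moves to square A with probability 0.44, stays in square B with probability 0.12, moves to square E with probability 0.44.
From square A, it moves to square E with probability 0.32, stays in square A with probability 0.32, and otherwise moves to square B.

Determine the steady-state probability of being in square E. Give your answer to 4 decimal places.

0.3777

Let the stationary distribution be π with π = πP and π_1 + π_2 + π_3 = 1.
π_1 = 0.4·π_1 + 0.44·π_2 + 0.32·π_3
π_2 = 0.16·π_1 + 0.12·π_2 + 0.36·π_3
Solving with the normalization constraint gives π = (0.3777, 0.2294, 0.3929).
So the stationary probability of square E is 0.3777.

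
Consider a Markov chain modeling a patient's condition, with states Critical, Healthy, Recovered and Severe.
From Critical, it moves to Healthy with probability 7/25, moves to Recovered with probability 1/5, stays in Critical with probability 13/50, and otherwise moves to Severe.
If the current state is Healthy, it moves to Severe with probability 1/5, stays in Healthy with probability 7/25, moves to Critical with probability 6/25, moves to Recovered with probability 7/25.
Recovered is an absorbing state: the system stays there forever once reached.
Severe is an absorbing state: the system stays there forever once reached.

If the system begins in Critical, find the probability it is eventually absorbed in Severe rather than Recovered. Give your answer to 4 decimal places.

Let h(s) be the probability of absorption at Severe starting from transient state s. Then h(Severe) = 1 and h(Recovered) = 0. By first-step analysis:
h(Critical) = 0.26·h(Critical) + 0.28·h(Healthy) + 0.2·0 + 0.26·1
h(Healthy) = 0.24·h(Critical) + 0.28·h(Healthy) + 0.28·0 + 0.2·1
Solving: h(Critical) = 0.5223, h(Healthy) = 0.4519.
Starting from Critical, the probability is 0.5223.

0.5223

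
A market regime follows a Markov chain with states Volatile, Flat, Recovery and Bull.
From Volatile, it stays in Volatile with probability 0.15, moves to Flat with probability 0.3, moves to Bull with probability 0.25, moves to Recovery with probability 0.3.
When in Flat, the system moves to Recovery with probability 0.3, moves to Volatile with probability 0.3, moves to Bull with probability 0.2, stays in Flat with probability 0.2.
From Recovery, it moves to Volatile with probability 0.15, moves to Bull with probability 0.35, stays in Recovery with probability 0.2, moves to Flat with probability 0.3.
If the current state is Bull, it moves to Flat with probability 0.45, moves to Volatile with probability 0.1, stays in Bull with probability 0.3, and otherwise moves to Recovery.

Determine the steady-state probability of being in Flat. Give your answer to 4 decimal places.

Let the stationary distribution be π with π = πP and π_1 + π_2 + π_3 + π_4 = 1.
π_1 = 0.15·π_1 + 0.3·π_2 + 0.15·π_3 + 0.1·π_4
π_2 = 0.3·π_1 + 0.2·π_2 + 0.3·π_3 + 0.45·π_4
π_3 = 0.3·π_1 + 0.3·π_2 + 0.2·π_3 + 0.15·π_4
Solving with the normalization constraint gives π = (0.1829, 0.3098, 0.2357, 0.2717).
So the stationary probability of Flat is 0.3098.

0.3098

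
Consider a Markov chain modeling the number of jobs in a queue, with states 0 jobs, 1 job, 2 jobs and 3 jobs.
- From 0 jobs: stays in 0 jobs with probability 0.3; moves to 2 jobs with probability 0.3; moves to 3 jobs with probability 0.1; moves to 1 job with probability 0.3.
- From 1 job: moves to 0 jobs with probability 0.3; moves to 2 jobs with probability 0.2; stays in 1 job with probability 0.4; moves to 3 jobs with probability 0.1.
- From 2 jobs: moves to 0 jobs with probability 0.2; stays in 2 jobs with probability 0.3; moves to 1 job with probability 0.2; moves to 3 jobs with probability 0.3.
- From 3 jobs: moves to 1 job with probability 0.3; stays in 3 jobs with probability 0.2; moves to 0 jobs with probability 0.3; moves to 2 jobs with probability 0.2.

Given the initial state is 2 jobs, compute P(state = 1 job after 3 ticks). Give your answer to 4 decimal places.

0.3040

Propagate the distribution vector 3 ticks from 2 jobs.
After 0 ticks: (0.0000, 0.0000, 1.0000, 0.0000)
After 1 tick: (0.2000, 0.2000, 0.3000, 0.3000)
After 2 ticks: (0.2700, 0.2900, 0.2500, 0.1900)
After 3 ticks: (0.2750, 0.3040, 0.2520, 0.1690)
P(in 1 job after 3 ticks) = 0.3040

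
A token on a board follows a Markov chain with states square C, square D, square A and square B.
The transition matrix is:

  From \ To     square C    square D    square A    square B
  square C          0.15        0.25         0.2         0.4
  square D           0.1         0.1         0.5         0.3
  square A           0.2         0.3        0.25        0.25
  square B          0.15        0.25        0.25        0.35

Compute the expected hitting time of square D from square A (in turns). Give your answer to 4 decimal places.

Let t(s) be the expected number of turns to first reach square D from state s, with t(square D) = 0. Conditioning on the first turn:
t(square C) = 1 + 0.15·t(square C) + 0.2·t(square A) + 0.4·t(square B)
t(square A) = 1 + 0.2·t(square C) + 0.25·t(square A) + 0.25·t(square B)
t(square B) = 1 + 0.15·t(square C) + 0.25·t(square A) + 0.35·t(square B)
Solving: t(square C) = 3.8249, t(square A) = 3.6251, t(square B) = 3.8154.
Expected turns from square A to square D: 3.6251.

3.6251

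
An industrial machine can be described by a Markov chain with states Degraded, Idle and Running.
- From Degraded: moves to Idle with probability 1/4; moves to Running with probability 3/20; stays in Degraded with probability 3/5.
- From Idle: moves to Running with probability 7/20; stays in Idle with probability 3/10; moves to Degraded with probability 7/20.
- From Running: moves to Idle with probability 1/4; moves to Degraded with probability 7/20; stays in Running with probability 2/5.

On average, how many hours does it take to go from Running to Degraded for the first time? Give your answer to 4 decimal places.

Let t(s) be the expected number of hours to first reach Degraded from state s, with t(Degraded) = 0. Conditioning on the first hour:
t(Idle) = 1 + 0.3·t(Idle) + 0.35·t(Running)
t(Running) = 1 + 0.25·t(Idle) + 0.4·t(Running)
Solving: t(Idle) = 2.8571, t(Running) = 2.8571.
Expected hours from Running to Degraded: 2.8571.

2.8571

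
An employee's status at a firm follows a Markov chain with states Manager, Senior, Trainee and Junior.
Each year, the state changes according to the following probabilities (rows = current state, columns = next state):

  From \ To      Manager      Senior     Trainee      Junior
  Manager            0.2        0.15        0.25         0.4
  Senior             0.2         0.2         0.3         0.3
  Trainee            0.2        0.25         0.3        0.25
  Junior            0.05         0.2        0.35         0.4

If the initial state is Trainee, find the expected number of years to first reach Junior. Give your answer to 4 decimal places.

3.4370

Let t(s) be the expected number of years to first reach Junior from state s, with t(Junior) = 0. Conditioning on the first year:
t(Manager) = 1 + 0.2·t(Manager) + 0.15·t(Senior) + 0.25·t(Trainee)
t(Senior) = 1 + 0.2·t(Manager) + 0.2·t(Senior) + 0.3·t(Trainee)
t(Trainee) = 1 + 0.2·t(Manager) + 0.25·t(Senior) + 0.3·t(Trainee)
Solving: t(Manager) = 2.9378, t(Senior) = 3.2733, t(Trainee) = 3.4370.
Expected years from Trainee to Junior: 3.4370.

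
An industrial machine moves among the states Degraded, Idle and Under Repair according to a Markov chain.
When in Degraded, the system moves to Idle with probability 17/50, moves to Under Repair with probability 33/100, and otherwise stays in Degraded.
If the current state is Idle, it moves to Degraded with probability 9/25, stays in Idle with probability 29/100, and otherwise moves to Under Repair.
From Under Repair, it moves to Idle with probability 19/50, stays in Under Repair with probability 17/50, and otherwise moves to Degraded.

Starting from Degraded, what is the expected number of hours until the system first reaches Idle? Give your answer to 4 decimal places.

2.8302

Let t(s) be the expected number of hours to first reach Idle from state s, with t(Idle) = 0. Conditioning on the first hour:
t(Degraded) = 1 + 0.33·t(Degraded) + 0.33·t(Under Repair)
t(Under Repair) = 1 + 0.28·t(Degraded) + 0.34·t(Under Repair)
Solving: t(Degraded) = 2.8302, t(Under Repair) = 2.7158.
Expected hours from Degraded to Idle: 2.8302.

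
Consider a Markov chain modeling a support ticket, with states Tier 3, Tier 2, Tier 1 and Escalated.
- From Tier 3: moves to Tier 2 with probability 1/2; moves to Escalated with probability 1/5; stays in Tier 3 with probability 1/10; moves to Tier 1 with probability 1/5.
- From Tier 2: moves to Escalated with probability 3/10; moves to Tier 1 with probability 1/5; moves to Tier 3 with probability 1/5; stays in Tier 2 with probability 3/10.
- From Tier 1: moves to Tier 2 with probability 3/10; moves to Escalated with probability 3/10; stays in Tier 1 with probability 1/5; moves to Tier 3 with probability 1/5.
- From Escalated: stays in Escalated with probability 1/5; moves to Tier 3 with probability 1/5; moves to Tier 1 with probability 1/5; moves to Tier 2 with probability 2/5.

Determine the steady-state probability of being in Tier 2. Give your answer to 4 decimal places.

Let the stationary distribution be π with π = πP and π_1 + π_2 + π_3 + π_4 = 1.
π_1 = 0.1·π_1 + 0.2·π_2 + 0.2·π_3 + 0.2·π_4
π_2 = 0.5·π_1 + 0.3·π_2 + 0.3·π_3 + 0.4·π_4
π_3 = 0.2·π_1 + 0.2·π_2 + 0.2·π_3 + 0.2·π_4
Solving with the normalization constraint gives π = (0.1818, 0.3620, 0.2000, 0.2562).
So the stationary probability of Tier 2 is 0.3620.

0.3620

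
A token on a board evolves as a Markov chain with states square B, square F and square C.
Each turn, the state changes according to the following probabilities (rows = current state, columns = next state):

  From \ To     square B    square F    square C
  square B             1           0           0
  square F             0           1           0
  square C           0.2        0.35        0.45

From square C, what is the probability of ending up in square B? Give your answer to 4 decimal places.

0.3636

Let h(s) be the probability of absorption at square B starting from transient state s. Then h(square B) = 1 and h(square F) = 0. By first-step analysis:
h(square C) = 0.2·1 + 0.35·0 + 0.45·h(square C)
Solving: h(square C) = 0.3636.
Starting from square C, the probability is 0.3636.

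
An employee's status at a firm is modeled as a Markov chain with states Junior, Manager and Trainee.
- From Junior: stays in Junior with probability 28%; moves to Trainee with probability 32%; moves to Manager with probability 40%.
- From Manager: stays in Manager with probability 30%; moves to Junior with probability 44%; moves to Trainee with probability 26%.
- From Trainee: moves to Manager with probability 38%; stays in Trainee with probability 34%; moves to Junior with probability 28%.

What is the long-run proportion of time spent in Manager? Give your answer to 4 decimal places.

Let the stationary distribution be π with π = πP and π_1 + π_2 + π_3 = 1.
π_1 = 0.28·π_1 + 0.44·π_2 + 0.28·π_3
π_2 = 0.4·π_1 + 0.3·π_2 + 0.38·π_3
Solving with the normalization constraint gives π = (0.3373, 0.3581, 0.3046).
So the stationary probability of Manager is 0.3581.

0.3581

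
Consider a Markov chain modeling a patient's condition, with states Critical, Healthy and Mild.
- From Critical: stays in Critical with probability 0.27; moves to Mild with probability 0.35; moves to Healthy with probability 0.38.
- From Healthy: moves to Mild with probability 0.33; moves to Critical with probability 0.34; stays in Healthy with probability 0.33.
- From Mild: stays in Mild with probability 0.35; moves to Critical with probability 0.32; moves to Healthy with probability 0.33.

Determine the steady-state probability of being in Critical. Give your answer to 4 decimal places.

Let the stationary distribution be π with π = πP and π_1 + π_2 + π_3 = 1.
π_1 = 0.27·π_1 + 0.34·π_2 + 0.32·π_3
π_2 = 0.38·π_1 + 0.33·π_2 + 0.33·π_3
Solving with the normalization constraint gives π = (0.3113, 0.3456, 0.3431).
So the stationary probability of Critical is 0.3113.

0.3113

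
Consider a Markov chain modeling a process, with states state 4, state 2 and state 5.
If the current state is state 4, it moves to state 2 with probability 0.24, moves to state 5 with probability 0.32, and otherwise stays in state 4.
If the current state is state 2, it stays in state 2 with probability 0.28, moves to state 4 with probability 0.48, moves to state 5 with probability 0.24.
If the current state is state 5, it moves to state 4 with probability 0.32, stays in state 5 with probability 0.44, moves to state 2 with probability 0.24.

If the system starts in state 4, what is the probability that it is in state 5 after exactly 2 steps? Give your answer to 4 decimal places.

0.3392

Sum over the intermediate state after 1 step:
P = P(state 4→state 4)·P(state 4→state 5) + P(state 4→state 2)·P(state 2→state 5) + P(state 4→state 5)·P(state 5→state 5)
  = 0.44×0.32 + 0.24×0.24 + 0.32×0.44
  = 0.1408 + 0.0576 + 0.1408 = 0.3392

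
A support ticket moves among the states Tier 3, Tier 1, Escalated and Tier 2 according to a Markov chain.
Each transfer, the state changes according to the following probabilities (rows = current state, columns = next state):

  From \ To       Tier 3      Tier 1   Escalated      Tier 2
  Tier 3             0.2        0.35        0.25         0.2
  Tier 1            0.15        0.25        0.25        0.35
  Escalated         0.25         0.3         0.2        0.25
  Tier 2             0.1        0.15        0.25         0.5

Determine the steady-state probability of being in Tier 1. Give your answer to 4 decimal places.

Let the stationary distribution be π with π = πP and π_1 + π_2 + π_3 + π_4 = 1.
π_1 = 0.2·π_1 + 0.15·π_2 + 0.25·π_3 + 0.1·π_4
π_2 = 0.35·π_1 + 0.25·π_2 + 0.3·π_3 + 0.15·π_4
π_3 = 0.25·π_1 + 0.25·π_2 + 0.2·π_3 + 0.25·π_4
Solving with the normalization constraint gives π = (0.1643, 0.2429, 0.2381, 0.3548).
So the stationary probability of Tier 1 is 0.2429.

0.2429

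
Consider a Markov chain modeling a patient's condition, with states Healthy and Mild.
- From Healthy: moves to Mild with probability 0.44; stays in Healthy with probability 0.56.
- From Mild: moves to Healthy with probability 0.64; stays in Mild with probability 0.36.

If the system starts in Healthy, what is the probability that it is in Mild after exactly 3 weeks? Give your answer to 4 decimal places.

Propagate the distribution vector 3 weeks from Healthy.
After 0 weeks: (1.0000, 0.0000)
After 1 week: (0.5600, 0.4400)
After 2 weeks: (0.5952, 0.4048)
After 3 weeks: (0.5924, 0.4076)
P(in Mild after 3 weeks) = 0.4076

0.4076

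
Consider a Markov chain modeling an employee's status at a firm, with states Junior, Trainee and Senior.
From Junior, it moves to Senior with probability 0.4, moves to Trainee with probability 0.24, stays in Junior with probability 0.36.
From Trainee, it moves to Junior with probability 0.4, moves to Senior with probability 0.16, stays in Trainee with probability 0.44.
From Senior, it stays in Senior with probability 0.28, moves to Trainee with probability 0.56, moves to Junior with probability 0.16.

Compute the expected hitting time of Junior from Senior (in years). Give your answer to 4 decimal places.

3.5714

Let t(s) be the expected number of years to first reach Junior from state s, with t(Junior) = 0. Conditioning on the first year:
t(Trainee) = 1 + 0.44·t(Trainee) + 0.16·t(Senior)
t(Senior) = 1 + 0.56·t(Trainee) + 0.28·t(Senior)
Solving: t(Trainee) = 2.8061, t(Senior) = 3.5714.
Expected years from Senior to Junior: 3.5714.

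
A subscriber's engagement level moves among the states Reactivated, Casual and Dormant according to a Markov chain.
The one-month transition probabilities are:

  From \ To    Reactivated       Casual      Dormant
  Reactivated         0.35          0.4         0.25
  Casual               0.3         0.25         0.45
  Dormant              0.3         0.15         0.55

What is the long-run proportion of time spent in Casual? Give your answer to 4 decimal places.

Let the stationary distribution be π with π = πP and π_1 + π_2 + π_3 = 1.
π_1 = 0.35·π_1 + 0.3·π_2 + 0.3·π_3
π_2 = 0.4·π_1 + 0.25·π_2 + 0.15·π_3
Solving with the normalization constraint gives π = (0.3158, 0.2544, 0.4298).
So the stationary probability of Casual is 0.2544.

0.2544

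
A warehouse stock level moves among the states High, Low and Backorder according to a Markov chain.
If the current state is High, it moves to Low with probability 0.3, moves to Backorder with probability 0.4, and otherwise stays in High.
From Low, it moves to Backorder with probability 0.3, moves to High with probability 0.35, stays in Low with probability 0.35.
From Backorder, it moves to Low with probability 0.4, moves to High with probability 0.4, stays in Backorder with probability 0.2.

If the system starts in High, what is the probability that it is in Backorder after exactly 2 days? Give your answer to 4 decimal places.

Sum over the intermediate state after 1 day:
P = P(High→High)·P(High→Backorder) + P(High→Low)·P(Low→Backorder) + P(High→Backorder)·P(Backorder→Backorder)
  = 0.3×0.4 + 0.3×0.3 + 0.4×0.2
  = 0.1200 + 0.0900 + 0.0800 = 0.2900

0.2900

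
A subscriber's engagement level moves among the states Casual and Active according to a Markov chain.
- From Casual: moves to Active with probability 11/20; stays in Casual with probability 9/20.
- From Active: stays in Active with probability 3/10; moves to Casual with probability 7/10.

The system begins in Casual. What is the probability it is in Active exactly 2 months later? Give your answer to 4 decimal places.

0.4125

Sum over the intermediate state after 1 month:
P = P(Casual→Casual)·P(Casual→Active) + P(Casual→Active)·P(Active→Active)
  = 0.45×0.55 + 0.55×0.3
  = 0.2475 + 0.1650 = 0.4125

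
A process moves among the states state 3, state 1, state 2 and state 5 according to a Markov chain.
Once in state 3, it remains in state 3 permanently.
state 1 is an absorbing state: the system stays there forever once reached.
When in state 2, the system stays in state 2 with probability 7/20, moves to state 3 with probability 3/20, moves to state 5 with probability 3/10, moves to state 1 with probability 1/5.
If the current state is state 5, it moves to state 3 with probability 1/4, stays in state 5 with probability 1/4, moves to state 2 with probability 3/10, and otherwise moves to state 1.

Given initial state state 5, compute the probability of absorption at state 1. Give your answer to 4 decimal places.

0.4780

Let h(s) be the probability of absorption at state 1 starting from transient state s. Then h(state 1) = 1 and h(state 3) = 0. By first-step analysis:
h(state 2) = 0.15·0 + 0.2·1 + 0.35·h(state 2) + 0.3·h(state 5)
h(state 5) = 0.25·0 + 0.2·1 + 0.3·h(state 2) + 0.25·h(state 5)
Solving: h(state 2) = 0.5283, h(state 5) = 0.4780.
Starting from state 5, the probability is 0.4780.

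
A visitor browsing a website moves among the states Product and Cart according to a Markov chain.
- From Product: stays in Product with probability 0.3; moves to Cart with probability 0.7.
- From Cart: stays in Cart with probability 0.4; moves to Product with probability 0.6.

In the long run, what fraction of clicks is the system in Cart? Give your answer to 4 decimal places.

Let the stationary distribution be π with π = πP and π_1 + π_2 = 1.
π_1 = 0.3·π_1 + 0.6·π_2
Solving with the normalization constraint gives π = (0.4615, 0.5385).
So the stationary probability of Cart is 0.5385.

0.5385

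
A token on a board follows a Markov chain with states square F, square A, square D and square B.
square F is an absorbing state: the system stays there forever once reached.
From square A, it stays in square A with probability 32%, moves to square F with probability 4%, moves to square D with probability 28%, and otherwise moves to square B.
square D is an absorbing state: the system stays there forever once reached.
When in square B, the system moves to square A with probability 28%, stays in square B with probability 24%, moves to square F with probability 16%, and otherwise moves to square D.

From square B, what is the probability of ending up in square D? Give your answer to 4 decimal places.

Let h(s) be the probability of absorption at square D starting from transient state s. Then h(square D) = 1 and h(square F) = 0. By first-step analysis:
h(square A) = 0.04·0 + 0.32·h(square A) + 0.28·1 + 0.36·h(square B)
h(square B) = 0.16·0 + 0.28·h(square A) + 0.32·1 + 0.24·h(square B)
Solving: h(square A) = 0.7885, h(square B) = 0.7115.
Starting from square B, the probability is 0.7115.

0.7115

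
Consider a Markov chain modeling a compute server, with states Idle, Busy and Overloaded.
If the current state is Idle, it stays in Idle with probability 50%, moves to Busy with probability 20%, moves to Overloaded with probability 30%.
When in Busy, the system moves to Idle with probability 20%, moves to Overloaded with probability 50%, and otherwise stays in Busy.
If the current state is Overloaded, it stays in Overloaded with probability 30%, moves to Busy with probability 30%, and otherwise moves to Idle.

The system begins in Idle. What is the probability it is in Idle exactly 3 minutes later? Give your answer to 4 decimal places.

Propagate the distribution vector 3 minutes from Idle.
After 0 minutes: (1.0000, 0.0000, 0.0000)
After 1 minute: (0.5000, 0.2000, 0.3000)
After 2 minutes: (0.4100, 0.2500, 0.3400)
After 3 minutes: (0.3910, 0.2590, 0.3500)
P(in Idle after 3 minutes) = 0.3910

0.3910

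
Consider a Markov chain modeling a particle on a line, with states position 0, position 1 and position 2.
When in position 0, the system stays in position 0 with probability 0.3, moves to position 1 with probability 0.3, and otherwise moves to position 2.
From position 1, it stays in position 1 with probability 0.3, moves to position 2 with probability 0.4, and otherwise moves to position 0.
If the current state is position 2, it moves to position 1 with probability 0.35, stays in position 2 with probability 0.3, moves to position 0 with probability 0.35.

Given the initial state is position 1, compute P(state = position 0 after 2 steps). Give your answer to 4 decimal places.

0.3200

Sum over the intermediate state after 1 step:
P = P(position 1→position 0)·P(position 0→position 0) + P(position 1→position 1)·P(position 1→position 0) + P(position 1→position 2)·P(position 2→position 0)
  = 0.3×0.3 + 0.3×0.3 + 0.4×0.35
  = 0.0900 + 0.0900 + 0.1400 = 0.3200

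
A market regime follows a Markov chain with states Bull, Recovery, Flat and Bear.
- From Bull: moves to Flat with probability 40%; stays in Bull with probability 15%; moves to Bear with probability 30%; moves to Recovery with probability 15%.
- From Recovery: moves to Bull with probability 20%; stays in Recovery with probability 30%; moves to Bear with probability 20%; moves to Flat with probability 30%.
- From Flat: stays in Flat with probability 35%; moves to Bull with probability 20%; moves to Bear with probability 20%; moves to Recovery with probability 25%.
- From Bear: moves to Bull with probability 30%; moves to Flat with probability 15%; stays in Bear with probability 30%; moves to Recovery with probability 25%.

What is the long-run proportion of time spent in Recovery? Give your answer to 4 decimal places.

Let the stationary distribution be π with π = πP and π_1 + π_2 + π_3 + π_4 = 1.
π_1 = 0.15·π_1 + 0.2·π_2 + 0.2·π_3 + 0.3·π_4
π_2 = 0.15·π_1 + 0.3·π_2 + 0.25·π_3 + 0.25·π_4
π_3 = 0.4·π_1 + 0.3·π_2 + 0.35·π_3 + 0.15·π_4
Solving with the normalization constraint gives π = (0.2139, 0.2406, 0.2995, 0.2460).
So the stationary probability of Recovery is 0.2406.

0.2406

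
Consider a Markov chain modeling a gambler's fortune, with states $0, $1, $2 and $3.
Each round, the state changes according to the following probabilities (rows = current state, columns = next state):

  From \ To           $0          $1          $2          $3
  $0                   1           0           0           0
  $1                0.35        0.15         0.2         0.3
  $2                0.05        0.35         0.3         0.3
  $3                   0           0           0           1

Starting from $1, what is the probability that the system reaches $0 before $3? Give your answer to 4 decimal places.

Let h(s) be the probability of absorption at $0 starting from transient state s. Then h($0) = 1 and h($3) = 0. By first-step analysis:
h($1) = 0.35·1 + 0.15·h($1) + 0.2·h($2) + 0.3·0
h($2) = 0.05·1 + 0.35·h($1) + 0.3·h($2) + 0.3·0
Solving: h($1) = 0.4857, h($2) = 0.3143.
Starting from $1, the probability is 0.4857.

0.4857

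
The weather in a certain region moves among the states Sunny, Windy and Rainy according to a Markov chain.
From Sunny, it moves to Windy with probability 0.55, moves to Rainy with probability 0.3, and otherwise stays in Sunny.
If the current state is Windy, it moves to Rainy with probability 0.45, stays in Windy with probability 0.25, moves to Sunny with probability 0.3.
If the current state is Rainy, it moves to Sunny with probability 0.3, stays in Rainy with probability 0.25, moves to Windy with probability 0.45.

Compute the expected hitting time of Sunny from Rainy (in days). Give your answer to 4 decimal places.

3.3333

Let t(s) be the expected number of days to first reach Sunny from state s, with t(Sunny) = 0. Conditioning on the first day:
t(Windy) = 1 + 0.25·t(Windy) + 0.45·t(Rainy)
t(Rainy) = 1 + 0.45·t(Windy) + 0.25·t(Rainy)
Solving: t(Windy) = 3.3333, t(Rainy) = 3.3333.
Expected days from Rainy to Sunny: 3.3333.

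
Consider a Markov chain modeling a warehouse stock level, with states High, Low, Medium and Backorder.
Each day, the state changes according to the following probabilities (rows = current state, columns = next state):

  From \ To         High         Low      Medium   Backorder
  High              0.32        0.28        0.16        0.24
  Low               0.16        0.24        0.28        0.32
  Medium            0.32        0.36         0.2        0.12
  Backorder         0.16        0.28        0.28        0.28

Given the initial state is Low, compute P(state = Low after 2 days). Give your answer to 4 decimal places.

0.2928

Propagate the distribution vector 2 days from Low.
After 0 days: (0.0000, 1.0000, 0.0000, 0.0000)
After 1 day: (0.1600, 0.2400, 0.2800, 0.3200)
After 2 days: (0.2304, 0.2928, 0.2384, 0.2384)
P(in Low after 2 days) = 0.2928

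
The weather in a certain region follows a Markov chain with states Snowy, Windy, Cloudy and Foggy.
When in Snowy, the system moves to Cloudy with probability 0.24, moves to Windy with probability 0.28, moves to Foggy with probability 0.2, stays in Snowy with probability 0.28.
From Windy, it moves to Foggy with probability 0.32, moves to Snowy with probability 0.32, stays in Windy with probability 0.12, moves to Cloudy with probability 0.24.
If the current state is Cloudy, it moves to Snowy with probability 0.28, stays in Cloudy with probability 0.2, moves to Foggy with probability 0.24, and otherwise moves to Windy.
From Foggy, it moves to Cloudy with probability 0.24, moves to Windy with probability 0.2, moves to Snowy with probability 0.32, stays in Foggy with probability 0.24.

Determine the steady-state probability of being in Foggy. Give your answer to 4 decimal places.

Let the stationary distribution be π with π = πP and π_1 + π_2 + π_3 + π_4 = 1.
π_1 = 0.28·π_1 + 0.32·π_2 + 0.28·π_3 + 0.32·π_4
π_2 = 0.28·π_1 + 0.12·π_2 + 0.28·π_3 + 0.2·π_4
π_3 = 0.24·π_1 + 0.24·π_2 + 0.2·π_3 + 0.24·π_4
Solving with the normalization constraint gives π = (0.2988, 0.2244, 0.2308, 0.2460).
So the stationary probability of Foggy is 0.2460.

0.2460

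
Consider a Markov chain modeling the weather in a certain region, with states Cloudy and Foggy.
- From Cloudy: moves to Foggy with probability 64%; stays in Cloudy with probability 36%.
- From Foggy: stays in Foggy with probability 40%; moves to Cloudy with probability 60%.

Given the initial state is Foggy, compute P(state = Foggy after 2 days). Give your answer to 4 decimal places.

Sum over the intermediate state after 1 day:
P = P(Foggy→Cloudy)·P(Cloudy→Foggy) + P(Foggy→Foggy)·P(Foggy→Foggy)
  = 0.6×0.64 + 0.4×0.4
  = 0.3840 + 0.1600 = 0.5440

0.5440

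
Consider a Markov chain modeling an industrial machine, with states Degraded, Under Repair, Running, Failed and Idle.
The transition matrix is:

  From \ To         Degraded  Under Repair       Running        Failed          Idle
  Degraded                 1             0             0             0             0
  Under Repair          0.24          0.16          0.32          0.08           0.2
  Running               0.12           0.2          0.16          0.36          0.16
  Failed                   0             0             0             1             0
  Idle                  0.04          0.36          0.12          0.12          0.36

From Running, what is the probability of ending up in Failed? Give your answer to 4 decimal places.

Let h(s) be the probability of absorption at Failed starting from transient state s. Then h(Failed) = 1 and h(Degraded) = 0. By first-step analysis:
h(Under Repair) = 0.24·0 + 0.16·h(Under Repair) + 0.32·h(Running) + 0.08·1 + 0.2·h(Idle)
h(Running) = 0.12·0 + 0.2·h(Under Repair) + 0.16·h(Running) + 0.36·1 + 0.16·h(Idle)
h(Idle) = 0.04·0 + 0.36·h(Under Repair) + 0.12·h(Running) + 0.12·1 + 0.36·h(Idle)
Solving: h(Under Repair) = 0.4831, h(Running) = 0.6544, h(Idle) = 0.5820.
Starting from Running, the probability is 0.6544.

0.6544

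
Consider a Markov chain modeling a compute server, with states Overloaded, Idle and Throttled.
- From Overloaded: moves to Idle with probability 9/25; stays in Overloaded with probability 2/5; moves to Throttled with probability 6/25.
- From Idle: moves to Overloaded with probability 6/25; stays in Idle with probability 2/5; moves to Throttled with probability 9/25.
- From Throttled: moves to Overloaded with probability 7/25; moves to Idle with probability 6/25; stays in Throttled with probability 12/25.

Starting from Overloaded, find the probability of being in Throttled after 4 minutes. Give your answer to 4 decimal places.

0.3671

Propagate the distribution vector 4 minutes from Overloaded.
After 0 minutes: (1.0000, 0.0000, 0.0000)
After 1 minute: (0.4000, 0.3600, 0.2400)
After 2 minutes: (0.3136, 0.3456, 0.3408)
After 3 minutes: (0.3038, 0.3329, 0.3633)
After 4 minutes: (0.3031, 0.3297, 0.3671)
P(in Throttled after 4 minutes) = 0.3671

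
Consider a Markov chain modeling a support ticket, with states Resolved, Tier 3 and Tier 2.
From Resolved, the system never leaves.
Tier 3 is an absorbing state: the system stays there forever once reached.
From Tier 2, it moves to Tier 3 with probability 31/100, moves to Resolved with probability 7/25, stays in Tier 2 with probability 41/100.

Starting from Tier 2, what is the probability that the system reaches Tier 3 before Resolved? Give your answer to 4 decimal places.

Let h(s) be the probability of absorption at Tier 3 starting from transient state s. Then h(Tier 3) = 1 and h(Resolved) = 0. By first-step analysis:
h(Tier 2) = 0.28·0 + 0.31·1 + 0.41·h(Tier 2)
Solving: h(Tier 2) = 0.5254.
Starting from Tier 2, the probability is 0.5254.

0.5254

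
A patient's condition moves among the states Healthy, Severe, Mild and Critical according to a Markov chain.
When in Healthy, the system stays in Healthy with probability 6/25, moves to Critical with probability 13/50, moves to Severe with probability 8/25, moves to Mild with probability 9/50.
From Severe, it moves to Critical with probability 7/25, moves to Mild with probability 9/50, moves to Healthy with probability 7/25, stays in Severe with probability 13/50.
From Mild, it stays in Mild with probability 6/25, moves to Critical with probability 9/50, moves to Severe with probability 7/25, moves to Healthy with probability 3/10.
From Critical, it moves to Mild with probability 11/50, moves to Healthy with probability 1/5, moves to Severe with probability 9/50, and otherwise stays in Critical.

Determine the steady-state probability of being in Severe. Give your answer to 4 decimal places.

Let the stationary distribution be π with π = πP and π_1 + π_2 + π_3 + π_4 = 1.
π_1 = 0.24·π_1 + 0.28·π_2 + 0.3·π_3 + 0.2·π_4
π_2 = 0.32·π_1 + 0.26·π_2 + 0.28·π_3 + 0.18·π_4
π_3 = 0.18·π_1 + 0.18·π_2 + 0.24·π_3 + 0.22·π_4
Solving with the normalization constraint gives π = (0.2509, 0.2560, 0.2038, 0.2893).
So the stationary probability of Severe is 0.2560.

0.2560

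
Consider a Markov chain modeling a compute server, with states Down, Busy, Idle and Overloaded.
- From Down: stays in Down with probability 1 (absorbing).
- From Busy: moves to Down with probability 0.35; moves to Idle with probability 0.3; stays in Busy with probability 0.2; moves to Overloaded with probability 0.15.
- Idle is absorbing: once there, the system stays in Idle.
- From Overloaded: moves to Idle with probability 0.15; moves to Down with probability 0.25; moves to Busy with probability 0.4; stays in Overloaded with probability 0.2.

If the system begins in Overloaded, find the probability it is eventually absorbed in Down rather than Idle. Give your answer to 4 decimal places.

0.5862

Let h(s) be the probability of absorption at Down starting from transient state s. Then h(Down) = 1 and h(Idle) = 0. By first-step analysis:
h(Busy) = 0.35·1 + 0.2·h(Busy) + 0.3·0 + 0.15·h(Overloaded)
h(Overloaded) = 0.25·1 + 0.4·h(Busy) + 0.15·0 + 0.2·h(Overloaded)
Solving: h(Busy) = 0.5474, h(Overloaded) = 0.5862.
Starting from Overloaded, the probability is 0.5862.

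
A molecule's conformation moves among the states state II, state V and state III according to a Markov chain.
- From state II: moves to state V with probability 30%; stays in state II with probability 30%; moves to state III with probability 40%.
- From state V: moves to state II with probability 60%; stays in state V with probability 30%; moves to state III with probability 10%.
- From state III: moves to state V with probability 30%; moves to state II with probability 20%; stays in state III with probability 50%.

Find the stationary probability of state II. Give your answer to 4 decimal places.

0.3556

Let the stationary distribution be π with π = πP and π_1 + π_2 + π_3 = 1.
π_1 = 0.3·π_1 + 0.6·π_2 + 0.2·π_3
π_2 = 0.3·π_1 + 0.3·π_2 + 0.3·π_3
Solving with the normalization constraint gives π = (0.3556, 0.3000, 0.3444).
So the stationary probability of state II is 0.3556.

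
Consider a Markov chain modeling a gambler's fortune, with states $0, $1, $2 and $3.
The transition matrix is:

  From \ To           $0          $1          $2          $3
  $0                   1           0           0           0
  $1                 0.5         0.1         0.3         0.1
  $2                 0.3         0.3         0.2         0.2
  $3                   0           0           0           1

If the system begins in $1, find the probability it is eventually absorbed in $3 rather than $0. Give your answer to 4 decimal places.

Let h(s) be the probability of absorption at $3 starting from transient state s. Then h($3) = 1 and h($0) = 0. By first-step analysis:
h($1) = 0.5·0 + 0.1·h($1) + 0.3·h($2) + 0.1·1
h($2) = 0.3·0 + 0.3·h($1) + 0.2·h($2) + 0.2·1
Solving: h($1) = 0.2222, h($2) = 0.3333.
Starting from $1, the probability is 0.2222.

0.2222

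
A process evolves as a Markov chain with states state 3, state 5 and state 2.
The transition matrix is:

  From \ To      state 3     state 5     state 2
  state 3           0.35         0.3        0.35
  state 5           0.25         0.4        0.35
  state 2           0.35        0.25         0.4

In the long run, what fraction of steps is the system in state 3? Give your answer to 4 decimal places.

0.3187

Let the stationary distribution be π with π = πP and π_1 + π_2 + π_3 = 1.
π_1 = 0.35·π_1 + 0.25·π_2 + 0.35·π_3
π_2 = 0.3·π_1 + 0.4·π_2 + 0.25·π_3
Solving with the normalization constraint gives π = (0.3187, 0.3129, 0.3684).
So the stationary probability of state 3 is 0.3187.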